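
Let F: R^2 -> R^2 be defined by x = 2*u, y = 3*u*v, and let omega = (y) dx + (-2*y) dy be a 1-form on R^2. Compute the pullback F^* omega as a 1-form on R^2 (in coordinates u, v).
F^* omega = (6*u*v*(1 - 3*v)) du + (-18*u^2*v) dv

Using F^*(f dg) = (f ∘ F) d(g ∘ F), substitute each coordinate x_i by F_i(u, v) in f_i, and replace dx_i by d F_i = (∂F_i/∂u) du + (∂F_i/∂v) dv.
  For the x component: f_1(F) = 3*u*v; d F_1 = (2) du + (0) dv
  For the y component: f_2(F) = -6*u*v; d F_2 = (3*v) du + (3*u) dv
Combining and collecting du, dv coefficients:
  coeff of du: 6*u*v*(1 - 3*v)
  coeff of dv: -18*u^2*v
F^* omega = (6*u*v*(1 - 3*v)) du + (-18*u^2*v) dv.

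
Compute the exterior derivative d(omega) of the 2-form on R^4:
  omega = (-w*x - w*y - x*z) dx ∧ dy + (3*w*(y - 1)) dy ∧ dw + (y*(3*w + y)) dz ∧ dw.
d(omega) = (-x) dx ∧ dy ∧ dz + (-x - y) dx ∧ dy ∧ dw + (3*w + 2*y) dy ∧ dz ∧ dw

For a 2-form omega = sum_{i<j} g_{ij} dx_i ∧ dx_j, the exterior derivative is
  d(omega) = sum_{i<j} d(g_{ij}) ∧ dx_i ∧ dx_j = sum_{i<j, k} (∂g_{ij}/∂x_k) dx_k ∧ dx_i ∧ dx_j.
Expand each term, using dx_k ∧ dx_i ∧ dx_j = sgn(permutation) dx_{(a)} ∧ dx_{(b)} ∧ dx_{(c)} with (a < b < c) sorted:
  d(-w*x - w*y - x*z) includes (∂/∂z)(-w*x - w*y - x*z) dz = (-x) dz, which multiplied by dx ∧ dy gives (-x) dx ∧ dy ∧ dz
  d(-w*x - w*y - x*z) includes (∂/∂w)(-w*x - w*y - x*z) dw = (-x - y) dw, which multiplied by dx ∧ dy gives (-x - y) dx ∧ dy ∧ dw
  d(y*(3*w + y)) includes (∂/∂y)(y*(3*w + y)) dy = (3*w + 2*y) dy, which multiplied by dz ∧ dw gives (3*w + 2*y) dy ∧ dz ∧ dw
Collecting like 3-forms: d(omega) = (-x) dx ∧ dy ∧ dz + (-x - y) dx ∧ dy ∧ dw + (3*w + 2*y) dy ∧ dz ∧ dw.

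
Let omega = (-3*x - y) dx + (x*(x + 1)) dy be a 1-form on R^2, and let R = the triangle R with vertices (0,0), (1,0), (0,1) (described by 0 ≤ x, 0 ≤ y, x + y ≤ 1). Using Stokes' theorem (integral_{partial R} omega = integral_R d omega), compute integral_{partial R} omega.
integral_(partial R) omega = 4/3

Stokes: integral_partial_R omega = integral_R d omega with d omega = (∂Q/∂x - ∂P/∂y) dx ∧ dy.
  ∂Q/∂x = 2*x + 1
  ∂P/∂y = -1
  integrand = ∂Q/∂x - ∂P/∂y = 2*x + 2.
Integrating over R: integral_0^1 integral_0^{1-x} (2*x + 2) dy dx = 4/3.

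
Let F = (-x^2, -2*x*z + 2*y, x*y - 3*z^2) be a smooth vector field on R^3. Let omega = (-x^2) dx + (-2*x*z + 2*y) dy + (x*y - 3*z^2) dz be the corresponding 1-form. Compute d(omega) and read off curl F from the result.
d(omega) = (3*x) dy ∧ dz + (-y) dz ∧ dx + (-2*z) dx ∧ dy; curl F = (3*x, -y, -2*z)

d omega = sum_{i<j} (∂f_j/∂x_i - ∂f_i/∂x_j) dx_i ∧ dx_j. Under the identification (dy ∧ dz, dz ∧ dx, dx ∧ dy) ↔ (e_x, e_y, e_z), the coefficients are exactly the components of curl F. Compute:
  ∂R/∂y - ∂Q/∂z = (x) - (-2*x) = 3*x
  ∂P/∂z - ∂R/∂x = (0) - (y) = -y
  ∂Q/∂x - ∂P/∂y = (-2*z) - (0) = -2*z.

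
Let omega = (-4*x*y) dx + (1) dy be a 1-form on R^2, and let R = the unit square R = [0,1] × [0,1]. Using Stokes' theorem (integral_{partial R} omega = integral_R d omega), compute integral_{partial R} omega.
integral_(partial R) omega = 2

Stokes: integral_partial_R omega = integral_R d omega with d omega = (∂Q/∂x - ∂P/∂y) dx ∧ dy.
  ∂Q/∂x = 0
  ∂P/∂y = -4*x
  integrand = ∂Q/∂x - ∂P/∂y = 4*x.
Integrating over R: integral_0^1 integral_0^1 (4*x) dx dy = 2.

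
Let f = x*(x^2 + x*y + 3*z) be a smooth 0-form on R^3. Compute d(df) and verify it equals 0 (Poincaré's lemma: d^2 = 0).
d(df) = 0

Step 1: df = sum_i (∂f/∂x_i) dx_i = (3*x^2 + 2*x*y + 3*z) dx + (x^2) dy + (3*x) dz.
Step 2: Apply d again. Using the 1-form formula, the coefficient of dx ∧ dy in d(df) is ∂^2 f/∂x ∂y - ∂^2 f/∂y ∂x = (2*x) - (2*x) = 0 (equality of mixed partials for smooth f).
Similarly for dx ∧ dz and dy ∧ dz — all coefficients vanish. So d(df) = 0.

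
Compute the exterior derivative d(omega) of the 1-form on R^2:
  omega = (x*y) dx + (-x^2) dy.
d(omega) = (-3*x) dx ∧ dy

For a 1-form omega = sum_i f_i dx_i, the exterior derivative is
  d(omega) = sum_{i < j} (∂f_j/∂x_i - ∂f_i/∂x_j) dx_i ∧ dx_j.
  coefficient of dx ∧ dy: ∂f_2/∂x - ∂f_1/∂y = ∂(-x^2)/∂x - ∂(x*y)/∂y = -3*x
Assembling: d(omega) = (-3*x) dx ∧ dy.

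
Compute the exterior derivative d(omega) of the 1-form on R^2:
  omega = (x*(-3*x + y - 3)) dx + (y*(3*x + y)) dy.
d(omega) = (-x + 3*y) dx ∧ dy

For a 1-form omega = sum_i f_i dx_i, the exterior derivative is
  d(omega) = sum_{i < j} (∂f_j/∂x_i - ∂f_i/∂x_j) dx_i ∧ dx_j.
  coefficient of dx ∧ dy: ∂f_2/∂x - ∂f_1/∂y = ∂(y*(3*x + y))/∂x - ∂(x*(-3*x + y - 3))/∂y = -x + 3*y
Assembling: d(omega) = (-x + 3*y) dx ∧ dy.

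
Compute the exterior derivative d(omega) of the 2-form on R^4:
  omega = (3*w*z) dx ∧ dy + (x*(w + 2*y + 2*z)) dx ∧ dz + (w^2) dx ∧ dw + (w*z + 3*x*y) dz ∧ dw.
d(omega) = (3*w - 2*x) dx ∧ dy ∧ dz + (3*z) dx ∧ dy ∧ dw + (x + 3*y) dx ∧ dz ∧ dw + (3*x) dy ∧ dz ∧ dw

For a 2-form omega = sum_{i<j} g_{ij} dx_i ∧ dx_j, the exterior derivative is
  d(omega) = sum_{i<j} d(g_{ij}) ∧ dx_i ∧ dx_j = sum_{i<j, k} (∂g_{ij}/∂x_k) dx_k ∧ dx_i ∧ dx_j.
Expand each term, using dx_k ∧ dx_i ∧ dx_j = sgn(permutation) dx_{(a)} ∧ dx_{(b)} ∧ dx_{(c)} with (a < b < c) sorted:
  d(3*w*z) includes (∂/∂z)(3*w*z) dz = (3*w) dz, which multiplied by dx ∧ dy gives (3*w) dx ∧ dy ∧ dz
  d(3*w*z) includes (∂/∂w)(3*w*z) dw = (3*z) dw, which multiplied by dx ∧ dy gives (3*z) dx ∧ dy ∧ dw
  d(x*(w + 2*y + 2*z)) includes (∂/∂y)(x*(w + 2*y + 2*z)) dy = (2*x) dy, which multiplied by dx ∧ dz gives (-2*x) dx ∧ dy ∧ dz
  d(x*(w + 2*y + 2*z)) includes (∂/∂w)(x*(w + 2*y + 2*z)) dw = (x) dw, which multiplied by dx ∧ dz gives (x) dx ∧ dz ∧ dw
  d(w*z + 3*x*y) includes (∂/∂x)(w*z + 3*x*y) dx = (3*y) dx, which multiplied by dz ∧ dw gives (3*y) dx ∧ dz ∧ dw
  d(w*z + 3*x*y) includes (∂/∂y)(w*z + 3*x*y) dy = (3*x) dy, which multiplied by dz ∧ dw gives (3*x) dy ∧ dz ∧ dw
Collecting like 3-forms: d(omega) = (3*w - 2*x) dx ∧ dy ∧ dz + (3*z) dx ∧ dy ∧ dw + (x + 3*y) dx ∧ dz ∧ dw + (3*x) dy ∧ dz ∧ dw.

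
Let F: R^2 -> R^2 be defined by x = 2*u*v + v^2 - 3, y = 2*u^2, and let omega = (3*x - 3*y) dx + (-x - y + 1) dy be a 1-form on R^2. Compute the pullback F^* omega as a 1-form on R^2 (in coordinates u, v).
F^* omega = (-8*u^3 - 20*u^2*v + 8*u*v^2 + 16*u + 6*v^3 - 18*v) du + (-12*u^3 + 18*u*v^2 - 18*u + 6*v^3 - 18*v) dv

Using F^*(f dg) = (f ∘ F) d(g ∘ F), substitute each coordinate x_i by F_i(u, v) in f_i, and replace dx_i by d F_i = (∂F_i/∂u) du + (∂F_i/∂v) dv.
  For the x component: f_1(F) = -6*u^2 + 6*u*v + 3*v^2 - 9; d F_1 = (2*v) du + (2*u + 2*v) dv
  For the y component: f_2(F) = -2*u^2 - 2*u*v - v^2 + 4; d F_2 = (4*u) du + (0) dv
Combining and collecting du, dv coefficients:
  coeff of du: -8*u^3 - 20*u^2*v + 8*u*v^2 + 16*u + 6*v^3 - 18*v
  coeff of dv: -12*u^3 + 18*u*v^2 - 18*u + 6*v^3 - 18*v
F^* omega = (-8*u^3 - 20*u^2*v + 8*u*v^2 + 16*u + 6*v^3 - 18*v) du + (-12*u^3 + 18*u*v^2 - 18*u + 6*v^3 - 18*v) dv.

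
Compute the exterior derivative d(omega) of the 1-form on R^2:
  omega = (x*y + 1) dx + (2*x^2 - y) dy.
d(omega) = (3*x) dx ∧ dy

For a 1-form omega = sum_i f_i dx_i, the exterior derivative is
  d(omega) = sum_{i < j} (∂f_j/∂x_i - ∂f_i/∂x_j) dx_i ∧ dx_j.
  coefficient of dx ∧ dy: ∂f_2/∂x - ∂f_1/∂y = ∂(2*x^2 - y)/∂x - ∂(x*y + 1)/∂y = 3*x
Assembling: d(omega) = (3*x) dx ∧ dy.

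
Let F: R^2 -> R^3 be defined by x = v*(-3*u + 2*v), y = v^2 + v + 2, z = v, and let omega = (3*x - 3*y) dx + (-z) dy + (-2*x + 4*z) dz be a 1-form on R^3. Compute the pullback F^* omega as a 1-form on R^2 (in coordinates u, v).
F^* omega = (9*v*(3*u*v - v^2 + v + 2)) du + (27*u^2*v - 45*u*v^2 + 15*u*v + 18*u + 12*v^3 - 18*v^2 - 21*v) dv

Using F^*(f dg) = (f ∘ F) d(g ∘ F), substitute each coordinate x_i by F_i(u, v) in f_i, and replace dx_i by d F_i = (∂F_i/∂u) du + (∂F_i/∂v) dv.
  For the x component: f_1(F) = -9*u*v + 3*v^2 - 3*v - 6; d F_1 = (-3*v) du + (-3*u + 4*v) dv
  For the y component: f_2(F) = -v; d F_2 = (0) du + (2*v + 1) dv
  For the z component: f_3(F) = 2*v*(3*u - 2*v + 2); d F_3 = (0) du + (1) dv
Combining and collecting du, dv coefficients:
  coeff of du: 9*v*(3*u*v - v^2 + v + 2)
  coeff of dv: 27*u^2*v - 45*u*v^2 + 15*u*v + 18*u + 12*v^3 - 18*v^2 - 21*v
F^* omega = (9*v*(3*u*v - v^2 + v + 2)) du + (27*u^2*v - 45*u*v^2 + 15*u*v + 18*u + 12*v^3 - 18*v^2 - 21*v) dv.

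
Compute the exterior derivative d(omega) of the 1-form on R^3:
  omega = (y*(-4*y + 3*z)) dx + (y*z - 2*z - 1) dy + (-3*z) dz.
d(omega) = (8*y - 3*z) dx ∧ dy + (-3*y) dx ∧ dz + (2 - y) dy ∧ dz

For a 1-form omega = sum_i f_i dx_i, the exterior derivative is
  d(omega) = sum_{i < j} (∂f_j/∂x_i - ∂f_i/∂x_j) dx_i ∧ dx_j.
  coefficient of dx ∧ dy: ∂f_2/∂x - ∂f_1/∂y = ∂(y*z - 2*z - 1)/∂x - ∂(y*(-4*y + 3*z))/∂y = 8*y - 3*z
  coefficient of dx ∧ dz: ∂f_3/∂x - ∂f_1/∂z = ∂(-3*z)/∂x - ∂(y*(-4*y + 3*z))/∂z = -3*y
  coefficient of dy ∧ dz: ∂f_3/∂y - ∂f_2/∂z = ∂(-3*z)/∂y - ∂(y*z - 2*z - 1)/∂z = 2 - y
Assembling: d(omega) = (8*y - 3*z) dx ∧ dy + (-3*y) dx ∧ dz + (2 - y) dy ∧ dz.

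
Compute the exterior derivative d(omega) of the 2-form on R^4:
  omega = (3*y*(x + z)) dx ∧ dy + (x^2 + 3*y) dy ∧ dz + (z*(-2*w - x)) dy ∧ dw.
d(omega) = (2*x + 3*y) dx ∧ dy ∧ dz + (-z) dx ∧ dy ∧ dw + (2*w + x) dy ∧ dz ∧ dw

For a 2-form omega = sum_{i<j} g_{ij} dx_i ∧ dx_j, the exterior derivative is
  d(omega) = sum_{i<j} d(g_{ij}) ∧ dx_i ∧ dx_j = sum_{i<j, k} (∂g_{ij}/∂x_k) dx_k ∧ dx_i ∧ dx_j.
Expand each term, using dx_k ∧ dx_i ∧ dx_j = sgn(permutation) dx_{(a)} ∧ dx_{(b)} ∧ dx_{(c)} with (a < b < c) sorted:
  d(3*y*(x + z)) includes (∂/∂z)(3*y*(x + z)) dz = (3*y) dz, which multiplied by dx ∧ dy gives (3*y) dx ∧ dy ∧ dz
  d(x^2 + 3*y) includes (∂/∂x)(x^2 + 3*y) dx = (2*x) dx, which multiplied by dy ∧ dz gives (2*x) dx ∧ dy ∧ dz
  d(z*(-2*w - x)) includes (∂/∂x)(z*(-2*w - x)) dx = (-z) dx, which multiplied by dy ∧ dw gives (-z) dx ∧ dy ∧ dw
  d(z*(-2*w - x)) includes (∂/∂z)(z*(-2*w - x)) dz = (-2*w - x) dz, which multiplied by dy ∧ dw gives (2*w + x) dy ∧ dz ∧ dw
Collecting like 3-forms: d(omega) = (2*x + 3*y) dx ∧ dy ∧ dz + (-z) dx ∧ dy ∧ dw + (2*w + x) dy ∧ dz ∧ dw.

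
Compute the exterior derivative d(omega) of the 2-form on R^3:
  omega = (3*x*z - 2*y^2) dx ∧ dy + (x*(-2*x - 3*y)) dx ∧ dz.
d(omega) = (6*x) dx ∧ dy ∧ dz

For a 2-form omega = sum_{i<j} g_{ij} dx_i ∧ dx_j, the exterior derivative is
  d(omega) = sum_{i<j} d(g_{ij}) ∧ dx_i ∧ dx_j = sum_{i<j, k} (∂g_{ij}/∂x_k) dx_k ∧ dx_i ∧ dx_j.
Expand each term, using dx_k ∧ dx_i ∧ dx_j = sgn(permutation) dx_{(a)} ∧ dx_{(b)} ∧ dx_{(c)} with (a < b < c) sorted:
  d(3*x*z - 2*y^2) includes (∂/∂z)(3*x*z - 2*y^2) dz = (3*x) dz, which multiplied by dx ∧ dy gives (3*x) dx ∧ dy ∧ dz
  d(x*(-2*x - 3*y)) includes (∂/∂y)(x*(-2*x - 3*y)) dy = (-3*x) dy, which multiplied by dx ∧ dz gives (3*x) dx ∧ dy ∧ dz
Collecting like 3-forms: d(omega) = (6*x) dx ∧ dy ∧ dz.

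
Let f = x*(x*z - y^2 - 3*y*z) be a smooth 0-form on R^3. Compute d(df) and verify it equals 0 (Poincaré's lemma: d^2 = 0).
d(df) = 0

Step 1: df = sum_i (∂f/∂x_i) dx_i = (2*x*z - y^2 - 3*y*z) dx + (x*(-2*y - 3*z)) dy + (x*(x - 3*y)) dz.
Step 2: Apply d again. Using the 1-form formula, the coefficient of dx ∧ dy in d(df) is ∂^2 f/∂x ∂y - ∂^2 f/∂y ∂x = (-2*y - 3*z) - (-2*y - 3*z) = 0 (equality of mixed partials for smooth f).
Similarly for dx ∧ dz and dy ∧ dz — all coefficients vanish. So d(df) = 0.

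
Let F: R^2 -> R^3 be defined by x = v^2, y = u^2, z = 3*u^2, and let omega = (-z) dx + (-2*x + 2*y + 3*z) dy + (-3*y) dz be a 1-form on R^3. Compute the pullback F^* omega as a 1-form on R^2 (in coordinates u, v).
F^* omega = (4*u*(u^2 - v^2)) du + (-6*u^2*v) dv

Using F^*(f dg) = (f ∘ F) d(g ∘ F), substitute each coordinate x_i by F_i(u, v) in f_i, and replace dx_i by d F_i = (∂F_i/∂u) du + (∂F_i/∂v) dv.
  For the x component: f_1(F) = -3*u^2; d F_1 = (0) du + (2*v) dv
  For the y component: f_2(F) = 11*u^2 - 2*v^2; d F_2 = (2*u) du + (0) dv
  For the z component: f_3(F) = -3*u^2; d F_3 = (6*u) du + (0) dv
Combining and collecting du, dv coefficients:
  coeff of du: 4*u*(u^2 - v^2)
  coeff of dv: -6*u^2*v
F^* omega = (4*u*(u^2 - v^2)) du + (-6*u^2*v) dv.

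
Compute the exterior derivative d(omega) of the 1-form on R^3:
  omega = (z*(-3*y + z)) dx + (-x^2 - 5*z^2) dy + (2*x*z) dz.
d(omega) = (-2*x + 3*z) dx ∧ dy + (3*y) dx ∧ dz + (10*z) dy ∧ dz

For a 1-form omega = sum_i f_i dx_i, the exterior derivative is
  d(omega) = sum_{i < j} (∂f_j/∂x_i - ∂f_i/∂x_j) dx_i ∧ dx_j.
  coefficient of dx ∧ dy: ∂f_2/∂x - ∂f_1/∂y = ∂(-x^2 - 5*z^2)/∂x - ∂(z*(-3*y + z))/∂y = -2*x + 3*z
  coefficient of dx ∧ dz: ∂f_3/∂x - ∂f_1/∂z = ∂(2*x*z)/∂x - ∂(z*(-3*y + z))/∂z = 3*y
  coefficient of dy ∧ dz: ∂f_3/∂y - ∂f_2/∂z = ∂(2*x*z)/∂y - ∂(-x^2 - 5*z^2)/∂z = 10*z
Assembling: d(omega) = (-2*x + 3*z) dx ∧ dy + (3*y) dx ∧ dz + (10*z) dy ∧ dz.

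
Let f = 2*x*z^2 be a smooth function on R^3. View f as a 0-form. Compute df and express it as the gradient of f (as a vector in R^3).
df = (2*z^2) dx + (0) dy + (4*x*z) dz; grad f = (2*z^2, 0, 4*x*z)

For a 0-form f, d f = (∂f/∂x) dx + (∂f/∂y) dy + (∂f/∂z) dz. The components of the vector representation are exactly the entries of grad f in Cartesian coordinates:
  ∂f/∂x = 2*z^2
  ∂f/∂y = 0
  ∂f/∂z = 4*x*z.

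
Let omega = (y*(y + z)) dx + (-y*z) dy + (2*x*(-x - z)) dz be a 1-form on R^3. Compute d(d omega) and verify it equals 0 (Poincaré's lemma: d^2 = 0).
d(d omega) = 0

Step 1: d omega = sum_{i<j} (∂f_j/∂x_i - ∂f_i/∂x_j) dx_i ∧ dx_j:
  coeff of dx ∧ dy: -2*y - z
  coeff of dx ∧ dz: -4*x - y - 2*z
  coeff of dy ∧ dz: y
Step 2: Apply d again to each 2-form coefficient. The only possible 3-form in R^3 is dx ∧ dy ∧ dz, with coefficient
  ∂(coeff of dy∧dz)/∂x - ∂(coeff of dx∧dz)/∂y + ∂(coeff of dx∧dy)/∂z
  = ∂/∂x (y) - ∂/∂y (-4*x - y - 2*z) + ∂/∂z (-2*y - z).
Each of these terms simplifies to sums of mixed partials that cancel in pairs. The result is 0 (by equality of mixed partials for smooth functions — Schwarz / Clairaut).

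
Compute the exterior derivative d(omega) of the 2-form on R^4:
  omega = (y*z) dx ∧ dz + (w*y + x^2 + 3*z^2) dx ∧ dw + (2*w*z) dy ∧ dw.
d(omega) = (-z) dx ∧ dy ∧ dz + (-w) dx ∧ dy ∧ dw + (-6*z) dx ∧ dz ∧ dw + (-2*w) dy ∧ dz ∧ dw

For a 2-form omega = sum_{i<j} g_{ij} dx_i ∧ dx_j, the exterior derivative is
  d(omega) = sum_{i<j} d(g_{ij}) ∧ dx_i ∧ dx_j = sum_{i<j, k} (∂g_{ij}/∂x_k) dx_k ∧ dx_i ∧ dx_j.
Expand each term, using dx_k ∧ dx_i ∧ dx_j = sgn(permutation) dx_{(a)} ∧ dx_{(b)} ∧ dx_{(c)} with (a < b < c) sorted:
  d(y*z) includes (∂/∂y)(y*z) dy = (z) dy, which multiplied by dx ∧ dz gives (-z) dx ∧ dy ∧ dz
  d(w*y + x^2 + 3*z^2) includes (∂/∂y)(w*y + x^2 + 3*z^2) dy = (w) dy, which multiplied by dx ∧ dw gives (-w) dx ∧ dy ∧ dw
  d(w*y + x^2 + 3*z^2) includes (∂/∂z)(w*y + x^2 + 3*z^2) dz = (6*z) dz, which multiplied by dx ∧ dw gives (-6*z) dx ∧ dz ∧ dw
  d(2*w*z) includes (∂/∂z)(2*w*z) dz = (2*w) dz, which multiplied by dy ∧ dw gives (-2*w) dy ∧ dz ∧ dw
Collecting like 3-forms: d(omega) = (-z) dx ∧ dy ∧ dz + (-w) dx ∧ dy ∧ dw + (-6*z) dx ∧ dz ∧ dw + (-2*w) dy ∧ dz ∧ dw.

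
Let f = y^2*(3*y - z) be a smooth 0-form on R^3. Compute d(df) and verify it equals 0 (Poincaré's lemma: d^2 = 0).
d(df) = 0

Step 1: df = sum_i (∂f/∂x_i) dx_i = (0) dx + (y*(9*y - 2*z)) dy + (-y^2) dz.
Step 2: Apply d again. Using the 1-form formula, the coefficient of dx ∧ dy in d(df) is ∂^2 f/∂x ∂y - ∂^2 f/∂y ∂x = (0) - (0) = 0 (equality of mixed partials for smooth f).
Similarly for dx ∧ dz and dy ∧ dz — all coefficients vanish. So d(df) = 0.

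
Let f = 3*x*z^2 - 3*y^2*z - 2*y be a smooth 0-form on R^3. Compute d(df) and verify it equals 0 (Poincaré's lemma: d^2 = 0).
d(df) = 0

Step 1: df = sum_i (∂f/∂x_i) dx_i = (3*z^2) dx + (-6*y*z - 2) dy + (6*x*z - 3*y^2) dz.
Step 2: Apply d again. Using the 1-form formula, the coefficient of dx ∧ dy in d(df) is ∂^2 f/∂x ∂y - ∂^2 f/∂y ∂x = (0) - (0) = 0 (equality of mixed partials for smooth f).
Similarly for dx ∧ dz and dy ∧ dz — all coefficients vanish. So d(df) = 0.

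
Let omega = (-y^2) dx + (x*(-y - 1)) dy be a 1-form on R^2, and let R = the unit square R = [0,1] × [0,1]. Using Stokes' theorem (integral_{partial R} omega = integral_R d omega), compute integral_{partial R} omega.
integral_(partial R) omega = -1/2

Stokes: integral_partial_R omega = integral_R d omega with d omega = (∂Q/∂x - ∂P/∂y) dx ∧ dy.
  ∂Q/∂x = -y - 1
  ∂P/∂y = -2*y
  integrand = ∂Q/∂x - ∂P/∂y = y - 1.
Integrating over R: integral_0^1 integral_0^1 (y - 1) dx dy = -1/2.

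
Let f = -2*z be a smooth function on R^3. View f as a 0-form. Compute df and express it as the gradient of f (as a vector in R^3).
df = (0) dx + (0) dy + (-2) dz; grad f = (0, 0, -2)

For a 0-form f, d f = (∂f/∂x) dx + (∂f/∂y) dy + (∂f/∂z) dz. The components of the vector representation are exactly the entries of grad f in Cartesian coordinates:
  ∂f/∂x = 0
  ∂f/∂y = 0
  ∂f/∂z = -2.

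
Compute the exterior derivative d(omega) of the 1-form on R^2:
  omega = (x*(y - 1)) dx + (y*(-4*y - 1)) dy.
d(omega) = (-x) dx ∧ dy

For a 1-form omega = sum_i f_i dx_i, the exterior derivative is
  d(omega) = sum_{i < j} (∂f_j/∂x_i - ∂f_i/∂x_j) dx_i ∧ dx_j.
  coefficient of dx ∧ dy: ∂f_2/∂x - ∂f_1/∂y = ∂(y*(-4*y - 1))/∂x - ∂(x*(y - 1))/∂y = -x
Assembling: d(omega) = (-x) dx ∧ dy.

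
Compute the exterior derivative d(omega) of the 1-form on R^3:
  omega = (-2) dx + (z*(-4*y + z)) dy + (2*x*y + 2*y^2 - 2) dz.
d(omega) = (2*y) dx ∧ dz + (2*x + 8*y - 2*z) dy ∧ dz

For a 1-form omega = sum_i f_i dx_i, the exterior derivative is
  d(omega) = sum_{i < j} (∂f_j/∂x_i - ∂f_i/∂x_j) dx_i ∧ dx_j.
  coefficient of dx ∧ dz: ∂f_3/∂x - ∂f_1/∂z = ∂(2*x*y + 2*y^2 - 2)/∂x - ∂(-2)/∂z = 2*y
  coefficient of dy ∧ dz: ∂f_3/∂y - ∂f_2/∂z = ∂(2*x*y + 2*y^2 - 2)/∂y - ∂(z*(-4*y + z))/∂z = 2*x + 8*y - 2*z
Assembling: d(omega) = (2*y) dx ∧ dz + (2*x + 8*y - 2*z) dy ∧ dz.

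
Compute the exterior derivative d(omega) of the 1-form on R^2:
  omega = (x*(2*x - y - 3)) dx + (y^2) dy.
d(omega) = (x) dx ∧ dy

For a 1-form omega = sum_i f_i dx_i, the exterior derivative is
  d(omega) = sum_{i < j} (∂f_j/∂x_i - ∂f_i/∂x_j) dx_i ∧ dx_j.
  coefficient of dx ∧ dy: ∂f_2/∂x - ∂f_1/∂y = ∂(y^2)/∂x - ∂(x*(2*x - y - 3))/∂y = x
Assembling: d(omega) = (x) dx ∧ dy.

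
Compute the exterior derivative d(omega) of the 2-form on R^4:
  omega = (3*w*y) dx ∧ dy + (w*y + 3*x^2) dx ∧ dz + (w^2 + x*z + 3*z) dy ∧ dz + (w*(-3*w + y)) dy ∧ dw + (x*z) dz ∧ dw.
d(omega) = (3*y) dx ∧ dy ∧ dw + (-w + z) dx ∧ dy ∧ dz + (y + z) dx ∧ dz ∧ dw + (2*w) dy ∧ dz ∧ dw

For a 2-form omega = sum_{i<j} g_{ij} dx_i ∧ dx_j, the exterior derivative is
  d(omega) = sum_{i<j} d(g_{ij}) ∧ dx_i ∧ dx_j = sum_{i<j, k} (∂g_{ij}/∂x_k) dx_k ∧ dx_i ∧ dx_j.
Expand each term, using dx_k ∧ dx_i ∧ dx_j = sgn(permutation) dx_{(a)} ∧ dx_{(b)} ∧ dx_{(c)} with (a < b < c) sorted:
  d(3*w*y) includes (∂/∂w)(3*w*y) dw = (3*y) dw, which multiplied by dx ∧ dy gives (3*y) dx ∧ dy ∧ dw
  d(w*y + 3*x^2) includes (∂/∂y)(w*y + 3*x^2) dy = (w) dy, which multiplied by dx ∧ dz gives (-w) dx ∧ dy ∧ dz
  d(w*y + 3*x^2) includes (∂/∂w)(w*y + 3*x^2) dw = (y) dw, which multiplied by dx ∧ dz gives (y) dx ∧ dz ∧ dw
  d(w^2 + x*z + 3*z) includes (∂/∂x)(w^2 + x*z + 3*z) dx = (z) dx, which multiplied by dy ∧ dz gives (z) dx ∧ dy ∧ dz
  d(w^2 + x*z + 3*z) includes (∂/∂w)(w^2 + x*z + 3*z) dw = (2*w) dw, which multiplied by dy ∧ dz gives (2*w) dy ∧ dz ∧ dw
  d(x*z) includes (∂/∂x)(x*z) dx = (z) dx, which multiplied by dz ∧ dw gives (z) dx ∧ dz ∧ dw
Collecting like 3-forms: d(omega) = (3*y) dx ∧ dy ∧ dw + (-w + z) dx ∧ dy ∧ dz + (y + z) dx ∧ dz ∧ dw + (2*w) dy ∧ dz ∧ dw.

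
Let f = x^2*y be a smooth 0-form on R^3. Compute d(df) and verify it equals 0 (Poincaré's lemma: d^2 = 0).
d(df) = 0

Step 1: df = sum_i (∂f/∂x_i) dx_i = (2*x*y) dx + (x^2) dy + (0) dz.
Step 2: Apply d again. Using the 1-form formula, the coefficient of dx ∧ dy in d(df) is ∂^2 f/∂x ∂y - ∂^2 f/∂y ∂x = (2*x) - (2*x) = 0 (equality of mixed partials for smooth f).
Similarly for dx ∧ dz and dy ∧ dz — all coefficients vanish. So d(df) = 0.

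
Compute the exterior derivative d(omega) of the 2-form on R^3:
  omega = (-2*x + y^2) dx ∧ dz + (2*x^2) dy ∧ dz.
d(omega) = (4*x - 2*y) dx ∧ dy ∧ dz

For a 2-form omega = sum_{i<j} g_{ij} dx_i ∧ dx_j, the exterior derivative is
  d(omega) = sum_{i<j} d(g_{ij}) ∧ dx_i ∧ dx_j = sum_{i<j, k} (∂g_{ij}/∂x_k) dx_k ∧ dx_i ∧ dx_j.
Expand each term, using dx_k ∧ dx_i ∧ dx_j = sgn(permutation) dx_{(a)} ∧ dx_{(b)} ∧ dx_{(c)} with (a < b < c) sorted:
  d(-2*x + y^2) includes (∂/∂y)(-2*x + y^2) dy = (2*y) dy, which multiplied by dx ∧ dz gives (-2*y) dx ∧ dy ∧ dz
  d(2*x^2) includes (∂/∂x)(2*x^2) dx = (4*x) dx, which multiplied by dy ∧ dz gives (4*x) dx ∧ dy ∧ dz
Collecting like 3-forms: d(omega) = (4*x - 2*y) dx ∧ dy ∧ dz.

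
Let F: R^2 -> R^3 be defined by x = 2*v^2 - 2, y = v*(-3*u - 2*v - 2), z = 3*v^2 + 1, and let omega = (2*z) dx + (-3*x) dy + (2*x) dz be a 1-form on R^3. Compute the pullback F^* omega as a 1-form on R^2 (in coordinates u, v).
F^* omega = (18*v*(v^2 - 1)) du + (18*u*v^2 - 18*u + 72*v^3 + 12*v^2 - 40*v - 12) dv

Using F^*(f dg) = (f ∘ F) d(g ∘ F), substitute each coordinate x_i by F_i(u, v) in f_i, and replace dx_i by d F_i = (∂F_i/∂u) du + (∂F_i/∂v) dv.
  For the x component: f_1(F) = 6*v^2 + 2; d F_1 = (0) du + (4*v) dv
  For the y component: f_2(F) = 6 - 6*v^2; d F_2 = (-3*v) du + (-3*u - 4*v - 2) dv
  For the z component: f_3(F) = 4*v^2 - 4; d F_3 = (0) du + (6*v) dv
Combining and collecting du, dv coefficients:
  coeff of du: 18*v*(v^2 - 1)
  coeff of dv: 18*u*v^2 - 18*u + 72*v^3 + 12*v^2 - 40*v - 12
F^* omega = (18*v*(v^2 - 1)) du + (18*u*v^2 - 18*u + 72*v^3 + 12*v^2 - 40*v - 12) dv.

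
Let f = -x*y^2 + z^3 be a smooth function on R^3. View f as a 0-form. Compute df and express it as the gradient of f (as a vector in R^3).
df = (-y^2) dx + (-2*x*y) dy + (3*z^2) dz; grad f = (-y^2, -2*x*y, 3*z^2)

For a 0-form f, d f = (∂f/∂x) dx + (∂f/∂y) dy + (∂f/∂z) dz. The components of the vector representation are exactly the entries of grad f in Cartesian coordinates:
  ∂f/∂x = -y^2
  ∂f/∂y = -2*x*y
  ∂f/∂z = 3*z^2.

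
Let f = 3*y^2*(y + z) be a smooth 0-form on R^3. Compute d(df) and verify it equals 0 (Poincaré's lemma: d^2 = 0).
d(df) = 0

Step 1: df = sum_i (∂f/∂x_i) dx_i = (0) dx + (3*y*(3*y + 2*z)) dy + (3*y^2) dz.
Step 2: Apply d again. Using the 1-form formula, the coefficient of dx ∧ dy in d(df) is ∂^2 f/∂x ∂y - ∂^2 f/∂y ∂x = (0) - (0) = 0 (equality of mixed partials for smooth f).
Similarly for dx ∧ dz and dy ∧ dz — all coefficients vanish. So d(df) = 0.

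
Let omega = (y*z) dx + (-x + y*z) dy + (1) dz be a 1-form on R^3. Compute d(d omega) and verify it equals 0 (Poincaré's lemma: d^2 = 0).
d(d omega) = 0

Step 1: d omega = sum_{i<j} (∂f_j/∂x_i - ∂f_i/∂x_j) dx_i ∧ dx_j:
  coeff of dx ∧ dy: -z - 1
  coeff of dx ∧ dz: -y
  coeff of dy ∧ dz: -y
Step 2: Apply d again to each 2-form coefficient. The only possible 3-form in R^3 is dx ∧ dy ∧ dz, with coefficient
  ∂(coeff of dy∧dz)/∂x - ∂(coeff of dx∧dz)/∂y + ∂(coeff of dx∧dy)/∂z
  = ∂/∂x (-y) - ∂/∂y (-y) + ∂/∂z (-z - 1).
Each of these terms simplifies to sums of mixed partials that cancel in pairs. The result is 0 (by equality of mixed partials for smooth functions — Schwarz / Clairaut).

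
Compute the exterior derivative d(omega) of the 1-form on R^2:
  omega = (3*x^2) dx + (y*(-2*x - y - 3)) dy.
d(omega) = (-2*y) dx ∧ dy

For a 1-form omega = sum_i f_i dx_i, the exterior derivative is
  d(omega) = sum_{i < j} (∂f_j/∂x_i - ∂f_i/∂x_j) dx_i ∧ dx_j.
  coefficient of dx ∧ dy: ∂f_2/∂x - ∂f_1/∂y = ∂(y*(-2*x - y - 3))/∂x - ∂(3*x^2)/∂y = -2*y
Assembling: d(omega) = (-2*y) dx ∧ dy.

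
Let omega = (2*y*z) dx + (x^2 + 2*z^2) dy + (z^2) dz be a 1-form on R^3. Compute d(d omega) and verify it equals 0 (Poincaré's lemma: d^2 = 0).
d(d omega) = 0

Step 1: d omega = sum_{i<j} (∂f_j/∂x_i - ∂f_i/∂x_j) dx_i ∧ dx_j:
  coeff of dx ∧ dy: 2*x - 2*z
  coeff of dx ∧ dz: -2*y
  coeff of dy ∧ dz: -4*z
Step 2: Apply d again to each 2-form coefficient. The only possible 3-form in R^3 is dx ∧ dy ∧ dz, with coefficient
  ∂(coeff of dy∧dz)/∂x - ∂(coeff of dx∧dz)/∂y + ∂(coeff of dx∧dy)/∂z
  = ∂/∂x (-4*z) - ∂/∂y (-2*y) + ∂/∂z (2*x - 2*z).
Each of these terms simplifies to sums of mixed partials that cancel in pairs. The result is 0 (by equality of mixed partials for smooth functions — Schwarz / Clairaut).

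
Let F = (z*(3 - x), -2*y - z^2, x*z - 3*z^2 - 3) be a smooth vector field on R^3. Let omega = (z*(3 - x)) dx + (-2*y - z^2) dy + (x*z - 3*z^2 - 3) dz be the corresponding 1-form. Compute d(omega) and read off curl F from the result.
d(omega) = (2*z) dy ∧ dz + (-x - z + 3) dz ∧ dx + (0) dx ∧ dy; curl F = (2*z, -x - z + 3, 0)

d omega = sum_{i<j} (∂f_j/∂x_i - ∂f_i/∂x_j) dx_i ∧ dx_j. Under the identification (dy ∧ dz, dz ∧ dx, dx ∧ dy) ↔ (e_x, e_y, e_z), the coefficients are exactly the components of curl F. Compute:
  ∂R/∂y - ∂Q/∂z = (0) - (-2*z) = 2*z
  ∂P/∂z - ∂R/∂x = (3 - x) - (z) = -x - z + 3
  ∂Q/∂x - ∂P/∂y = (0) - (0) = 0.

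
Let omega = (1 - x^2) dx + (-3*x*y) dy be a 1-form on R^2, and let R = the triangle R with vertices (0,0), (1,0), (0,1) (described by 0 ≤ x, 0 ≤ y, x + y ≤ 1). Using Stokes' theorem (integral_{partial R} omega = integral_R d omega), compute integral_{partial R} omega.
integral_(partial R) omega = -1/2

Stokes: integral_partial_R omega = integral_R d omega with d omega = (∂Q/∂x - ∂P/∂y) dx ∧ dy.
  ∂Q/∂x = -3*y
  ∂P/∂y = 0
  integrand = ∂Q/∂x - ∂P/∂y = -3*y.
Integrating over R: integral_0^1 integral_0^{1-x} (-3*y) dy dx = -1/2.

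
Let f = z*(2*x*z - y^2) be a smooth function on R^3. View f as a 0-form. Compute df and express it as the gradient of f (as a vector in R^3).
df = (2*z^2) dx + (-2*y*z) dy + (4*x*z - y^2) dz; grad f = (2*z^2, -2*y*z, 4*x*z - y^2)

For a 0-form f, d f = (∂f/∂x) dx + (∂f/∂y) dy + (∂f/∂z) dz. The components of the vector representation are exactly the entries of grad f in Cartesian coordinates:
  ∂f/∂x = 2*z^2
  ∂f/∂y = -2*y*z
  ∂f/∂z = 4*x*z - y^2.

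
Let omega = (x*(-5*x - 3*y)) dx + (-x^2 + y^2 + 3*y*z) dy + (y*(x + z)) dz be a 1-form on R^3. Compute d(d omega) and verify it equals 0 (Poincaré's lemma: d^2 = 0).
d(d omega) = 0

Step 1: d omega = sum_{i<j} (∂f_j/∂x_i - ∂f_i/∂x_j) dx_i ∧ dx_j:
  coeff of dx ∧ dy: x
  coeff of dx ∧ dz: y
  coeff of dy ∧ dz: x - 3*y + z
Step 2: Apply d again to each 2-form coefficient. The only possible 3-form in R^3 is dx ∧ dy ∧ dz, with coefficient
  ∂(coeff of dy∧dz)/∂x - ∂(coeff of dx∧dz)/∂y + ∂(coeff of dx∧dy)/∂z
  = ∂/∂x (x - 3*y + z) - ∂/∂y (y) + ∂/∂z (x).
Each of these terms simplifies to sums of mixed partials that cancel in pairs. The result is 0 (by equality of mixed partials for smooth functions — Schwarz / Clairaut).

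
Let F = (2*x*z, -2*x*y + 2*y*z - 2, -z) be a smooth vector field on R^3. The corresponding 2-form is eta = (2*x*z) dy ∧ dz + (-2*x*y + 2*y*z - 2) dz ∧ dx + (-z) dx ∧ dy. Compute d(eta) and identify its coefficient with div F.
d(eta) = (-2*x + 4*z - 1) dx ∧ dy ∧ dz; div F = -2*x + 4*z - 1

For a 2-form in R^3 of the form above, applying d gives a 3-form with coefficient ∂P/∂x + ∂Q/∂y + ∂R/∂z:
  ∂P/∂x = 2*z
  ∂Q/∂y = -2*x + 2*z
  ∂R/∂z = -1
Sum = -2*x + 4*z - 1, which is exactly div F.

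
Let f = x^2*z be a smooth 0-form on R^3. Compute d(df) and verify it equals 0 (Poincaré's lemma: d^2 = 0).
d(df) = 0

Step 1: df = sum_i (∂f/∂x_i) dx_i = (2*x*z) dx + (0) dy + (x^2) dz.
Step 2: Apply d again. Using the 1-form formula, the coefficient of dx ∧ dy in d(df) is ∂^2 f/∂x ∂y - ∂^2 f/∂y ∂x = (0) - (0) = 0 (equality of mixed partials for smooth f).
Similarly for dx ∧ dz and dy ∧ dz — all coefficients vanish. So d(df) = 0.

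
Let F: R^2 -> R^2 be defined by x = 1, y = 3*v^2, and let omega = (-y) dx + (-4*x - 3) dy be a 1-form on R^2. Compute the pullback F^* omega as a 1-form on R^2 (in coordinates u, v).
F^* omega = (-42*v) dv

Using F^*(f dg) = (f ∘ F) d(g ∘ F), substitute each coordinate x_i by F_i(u, v) in f_i, and replace dx_i by d F_i = (∂F_i/∂u) du + (∂F_i/∂v) dv.
  For the x component: f_1(F) = -3*v^2; d F_1 = (0) du + (0) dv
  For the y component: f_2(F) = -7; d F_2 = (0) du + (6*v) dv
Combining and collecting du, dv coefficients:
  coeff of du: 0
  coeff of dv: -42*v
F^* omega = (-42*v) dv.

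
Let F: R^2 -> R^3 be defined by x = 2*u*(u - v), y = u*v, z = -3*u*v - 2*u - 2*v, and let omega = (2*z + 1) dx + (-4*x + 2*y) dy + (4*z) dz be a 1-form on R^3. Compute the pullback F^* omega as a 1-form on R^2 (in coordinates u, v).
F^* omega = (-32*u^2*v - 16*u^2 + 58*u*v^2 + 40*u*v + 20*u + 32*v^2 + 14*v) du + (-8*u^3 + 58*u^2*v + 32*u^2 + 56*u*v + 14*u + 16*v) dv

Using F^*(f dg) = (f ∘ F) d(g ∘ F), substitute each coordinate x_i by F_i(u, v) in f_i, and replace dx_i by d F_i = (∂F_i/∂u) du + (∂F_i/∂v) dv.
  For the x component: f_1(F) = -6*u*v - 4*u - 4*v + 1; d F_1 = (4*u - 2*v) du + (-2*u) dv
  For the y component: f_2(F) = 2*u*(-4*u + 5*v); d F_2 = (v) du + (u) dv
  For the z component: f_3(F) = -12*u*v - 8*u - 8*v; d F_3 = (-3*v - 2) du + (-3*u - 2) dv
Combining and collecting du, dv coefficients:
  coeff of du: -32*u^2*v - 16*u^2 + 58*u*v^2 + 40*u*v + 20*u + 32*v^2 + 14*v
  coeff of dv: -8*u^3 + 58*u^2*v + 32*u^2 + 56*u*v + 14*u + 16*v
F^* omega = (-32*u^2*v - 16*u^2 + 58*u*v^2 + 40*u*v + 20*u + 32*v^2 + 14*v) du + (-8*u^3 + 58*u^2*v + 32*u^2 + 56*u*v + 14*u + 16*v) dv.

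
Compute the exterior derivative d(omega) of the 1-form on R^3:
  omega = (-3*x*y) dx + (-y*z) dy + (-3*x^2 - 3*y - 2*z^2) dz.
d(omega) = (3*x) dx ∧ dy + (-6*x) dx ∧ dz + (y - 3) dy ∧ dz

For a 1-form omega = sum_i f_i dx_i, the exterior derivative is
  d(omega) = sum_{i < j} (∂f_j/∂x_i - ∂f_i/∂x_j) dx_i ∧ dx_j.
  coefficient of dx ∧ dy: ∂f_2/∂x - ∂f_1/∂y = ∂(-y*z)/∂x - ∂(-3*x*y)/∂y = 3*x
  coefficient of dx ∧ dz: ∂f_3/∂x - ∂f_1/∂z = ∂(-3*x^2 - 3*y - 2*z^2)/∂x - ∂(-3*x*y)/∂z = -6*x
  coefficient of dy ∧ dz: ∂f_3/∂y - ∂f_2/∂z = ∂(-3*x^2 - 3*y - 2*z^2)/∂y - ∂(-y*z)/∂z = y - 3
Assembling: d(omega) = (3*x) dx ∧ dy + (-6*x) dx ∧ dz + (y - 3) dy ∧ dz.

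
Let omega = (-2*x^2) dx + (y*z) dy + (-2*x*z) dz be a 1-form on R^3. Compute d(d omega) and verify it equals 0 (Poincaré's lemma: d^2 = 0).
d(d omega) = 0

Step 1: d omega = sum_{i<j} (∂f_j/∂x_i - ∂f_i/∂x_j) dx_i ∧ dx_j:
  coeff of dx ∧ dy: 0
  coeff of dx ∧ dz: -2*z
  coeff of dy ∧ dz: -y
Step 2: Apply d again to each 2-form coefficient. The only possible 3-form in R^3 is dx ∧ dy ∧ dz, with coefficient
  ∂(coeff of dy∧dz)/∂x - ∂(coeff of dx∧dz)/∂y + ∂(coeff of dx∧dy)/∂z
  = ∂/∂x (-y) - ∂/∂y (-2*z) + ∂/∂z (0).
Each of these terms simplifies to sums of mixed partials that cancel in pairs. The result is 0 (by equality of mixed partials for smooth functions — Schwarz / Clairaut).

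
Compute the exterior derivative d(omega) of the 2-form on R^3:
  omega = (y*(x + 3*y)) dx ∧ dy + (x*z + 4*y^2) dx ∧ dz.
d(omega) = (-8*y) dx ∧ dy ∧ dz

For a 2-form omega = sum_{i<j} g_{ij} dx_i ∧ dx_j, the exterior derivative is
  d(omega) = sum_{i<j} d(g_{ij}) ∧ dx_i ∧ dx_j = sum_{i<j, k} (∂g_{ij}/∂x_k) dx_k ∧ dx_i ∧ dx_j.
Expand each term, using dx_k ∧ dx_i ∧ dx_j = sgn(permutation) dx_{(a)} ∧ dx_{(b)} ∧ dx_{(c)} with (a < b < c) sorted:
  d(x*z + 4*y^2) includes (∂/∂y)(x*z + 4*y^2) dy = (8*y) dy, which multiplied by dx ∧ dz gives (-8*y) dx ∧ dy ∧ dz
Collecting like 3-forms: d(omega) = (-8*y) dx ∧ dy ∧ dz.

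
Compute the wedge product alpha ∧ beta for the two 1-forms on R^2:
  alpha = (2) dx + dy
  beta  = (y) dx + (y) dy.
alpha ∧ beta = (y) dx ∧ dy

Distribute the wedge, using dx_i ∧ dx_j = -dx_j ∧ dx_i and dx_i ∧ dx_i = 0. For each pair (i, j) with i < j, the coefficient of dx_i ∧ dx_j in alpha ∧ beta is (alpha_i * beta_j - alpha_j * beta_i). Collecting: alpha ∧ beta = (y) dx ∧ dy.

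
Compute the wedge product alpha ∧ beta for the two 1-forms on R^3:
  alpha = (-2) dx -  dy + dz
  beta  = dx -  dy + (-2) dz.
alpha ∧ beta = (3) dx ∧ dy + (3) dx ∧ dz + (3) dy ∧ dz

Distribute the wedge, using dx_i ∧ dx_j = -dx_j ∧ dx_i and dx_i ∧ dx_i = 0. For each pair (i, j) with i < j, the coefficient of dx_i ∧ dx_j in alpha ∧ beta is (alpha_i * beta_j - alpha_j * beta_i). Collecting: alpha ∧ beta = (3) dx ∧ dy + (3) dx ∧ dz + (3) dy ∧ dz.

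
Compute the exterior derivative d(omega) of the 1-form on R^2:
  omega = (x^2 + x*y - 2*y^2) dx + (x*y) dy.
d(omega) = (-x + 5*y) dx ∧ dy

For a 1-form omega = sum_i f_i dx_i, the exterior derivative is
  d(omega) = sum_{i < j} (∂f_j/∂x_i - ∂f_i/∂x_j) dx_i ∧ dx_j.
  coefficient of dx ∧ dy: ∂f_2/∂x - ∂f_1/∂y = ∂(x*y)/∂x - ∂(x^2 + x*y - 2*y^2)/∂y = -x + 5*y
Assembling: d(omega) = (-x + 5*y) dx ∧ dy.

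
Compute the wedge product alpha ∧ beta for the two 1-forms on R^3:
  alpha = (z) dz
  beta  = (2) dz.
alpha ∧ beta = 0

Distribute the wedge, using dx_i ∧ dx_j = -dx_j ∧ dx_i and dx_i ∧ dx_i = 0. For each pair (i, j) with i < j, the coefficient of dx_i ∧ dx_j in alpha ∧ beta is (alpha_i * beta_j - alpha_j * beta_i). Collecting: alpha ∧ beta = 0.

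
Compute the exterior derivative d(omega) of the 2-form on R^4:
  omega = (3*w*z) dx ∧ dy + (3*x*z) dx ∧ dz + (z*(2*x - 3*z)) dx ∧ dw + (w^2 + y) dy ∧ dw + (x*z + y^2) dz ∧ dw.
d(omega) = (3*w) dx ∧ dy ∧ dz + (3*z) dx ∧ dy ∧ dw + (-2*x + 7*z) dx ∧ dz ∧ dw + (2*y) dy ∧ dz ∧ dw

For a 2-form omega = sum_{i<j} g_{ij} dx_i ∧ dx_j, the exterior derivative is
  d(omega) = sum_{i<j} d(g_{ij}) ∧ dx_i ∧ dx_j = sum_{i<j, k} (∂g_{ij}/∂x_k) dx_k ∧ dx_i ∧ dx_j.
Expand each term, using dx_k ∧ dx_i ∧ dx_j = sgn(permutation) dx_{(a)} ∧ dx_{(b)} ∧ dx_{(c)} with (a < b < c) sorted:
  d(3*w*z) includes (∂/∂z)(3*w*z) dz = (3*w) dz, which multiplied by dx ∧ dy gives (3*w) dx ∧ dy ∧ dz
  d(3*w*z) includes (∂/∂w)(3*w*z) dw = (3*z) dw, which multiplied by dx ∧ dy gives (3*z) dx ∧ dy ∧ dw
  d(z*(2*x - 3*z)) includes (∂/∂z)(z*(2*x - 3*z)) dz = (2*x - 6*z) dz, which multiplied by dx ∧ dw gives (-2*x + 6*z) dx ∧ dz ∧ dw
  d(x*z + y^2) includes (∂/∂x)(x*z + y^2) dx = (z) dx, which multiplied by dz ∧ dw gives (z) dx ∧ dz ∧ dw
  d(x*z + y^2) includes (∂/∂y)(x*z + y^2) dy = (2*y) dy, which multiplied by dz ∧ dw gives (2*y) dy ∧ dz ∧ dw
Collecting like 3-forms: d(omega) = (3*w) dx ∧ dy ∧ dz + (3*z) dx ∧ dy ∧ dw + (-2*x + 7*z) dx ∧ dz ∧ dw + (2*y) dy ∧ dz ∧ dw.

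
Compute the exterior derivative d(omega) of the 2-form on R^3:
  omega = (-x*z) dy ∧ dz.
d(omega) = (-z) dx ∧ dy ∧ dz

For a 2-form omega = sum_{i<j} g_{ij} dx_i ∧ dx_j, the exterior derivative is
  d(omega) = sum_{i<j} d(g_{ij}) ∧ dx_i ∧ dx_j = sum_{i<j, k} (∂g_{ij}/∂x_k) dx_k ∧ dx_i ∧ dx_j.
Expand each term, using dx_k ∧ dx_i ∧ dx_j = sgn(permutation) dx_{(a)} ∧ dx_{(b)} ∧ dx_{(c)} with (a < b < c) sorted:
  d(-x*z) includes (∂/∂x)(-x*z) dx = (-z) dx, which multiplied by dy ∧ dz gives (-z) dx ∧ dy ∧ dz
Collecting like 3-forms: d(omega) = (-z) dx ∧ dy ∧ dz.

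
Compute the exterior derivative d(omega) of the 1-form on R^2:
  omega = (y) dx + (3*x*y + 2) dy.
d(omega) = (3*y - 1) dx ∧ dy

For a 1-form omega = sum_i f_i dx_i, the exterior derivative is
  d(omega) = sum_{i < j} (∂f_j/∂x_i - ∂f_i/∂x_j) dx_i ∧ dx_j.
  coefficient of dx ∧ dy: ∂f_2/∂x - ∂f_1/∂y = ∂(3*x*y + 2)/∂x - ∂(y)/∂y = 3*y - 1
Assembling: d(omega) = (3*y - 1) dx ∧ dy.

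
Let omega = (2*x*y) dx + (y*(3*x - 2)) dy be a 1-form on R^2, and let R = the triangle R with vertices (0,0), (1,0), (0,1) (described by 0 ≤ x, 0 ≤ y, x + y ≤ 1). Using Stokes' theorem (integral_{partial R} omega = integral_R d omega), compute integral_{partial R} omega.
integral_(partial R) omega = 1/6

Stokes: integral_partial_R omega = integral_R d omega with d omega = (∂Q/∂x - ∂P/∂y) dx ∧ dy.
  ∂Q/∂x = 3*y
  ∂P/∂y = 2*x
  integrand = ∂Q/∂x - ∂P/∂y = -2*x + 3*y.
Integrating over R: integral_0^1 integral_0^{1-x} (-2*x + 3*y) dy dx = 1/6.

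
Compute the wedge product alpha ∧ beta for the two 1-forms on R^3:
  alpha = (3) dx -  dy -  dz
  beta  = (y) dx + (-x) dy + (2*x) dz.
alpha ∧ beta = (-3*x + y) dx ∧ dy + (6*x + y) dx ∧ dz + (-3*x) dy ∧ dz

Distribute the wedge, using dx_i ∧ dx_j = -dx_j ∧ dx_i and dx_i ∧ dx_i = 0. For each pair (i, j) with i < j, the coefficient of dx_i ∧ dx_j in alpha ∧ beta is (alpha_i * beta_j - alpha_j * beta_i). Collecting: alpha ∧ beta = (-3*x + y) dx ∧ dy + (6*x + y) dx ∧ dz + (-3*x) dy ∧ dz.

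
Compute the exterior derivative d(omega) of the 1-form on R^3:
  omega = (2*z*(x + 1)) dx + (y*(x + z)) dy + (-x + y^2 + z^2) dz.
d(omega) = (y) dx ∧ dy + (-2*x - 3) dx ∧ dz + (y) dy ∧ dz

For a 1-form omega = sum_i f_i dx_i, the exterior derivative is
  d(omega) = sum_{i < j} (∂f_j/∂x_i - ∂f_i/∂x_j) dx_i ∧ dx_j.
  coefficient of dx ∧ dy: ∂f_2/∂x - ∂f_1/∂y = ∂(y*(x + z))/∂x - ∂(2*z*(x + 1))/∂y = y
  coefficient of dx ∧ dz: ∂f_3/∂x - ∂f_1/∂z = ∂(-x + y^2 + z^2)/∂x - ∂(2*z*(x + 1))/∂z = -2*x - 3
  coefficient of dy ∧ dz: ∂f_3/∂y - ∂f_2/∂z = ∂(-x + y^2 + z^2)/∂y - ∂(y*(x + z))/∂z = y
Assembling: d(omega) = (y) dx ∧ dy + (-2*x - 3) dx ∧ dz + (y) dy ∧ dz.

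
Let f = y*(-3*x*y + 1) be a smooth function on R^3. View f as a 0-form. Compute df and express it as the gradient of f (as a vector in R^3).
df = (-3*y^2) dx + (-6*x*y + 1) dy + (0) dz; grad f = (-3*y^2, -6*x*y + 1, 0)

For a 0-form f, d f = (∂f/∂x) dx + (∂f/∂y) dy + (∂f/∂z) dz. The components of the vector representation are exactly the entries of grad f in Cartesian coordinates:
  ∂f/∂x = -3*y^2
  ∂f/∂y = -6*x*y + 1
  ∂f/∂z = 0.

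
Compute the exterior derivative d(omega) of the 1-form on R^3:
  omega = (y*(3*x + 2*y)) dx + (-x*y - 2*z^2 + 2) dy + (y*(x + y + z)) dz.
d(omega) = (-3*x - 5*y) dx ∧ dy + (y) dx ∧ dz + (x + 2*y + 5*z) dy ∧ dz

For a 1-form omega = sum_i f_i dx_i, the exterior derivative is
  d(omega) = sum_{i < j} (∂f_j/∂x_i - ∂f_i/∂x_j) dx_i ∧ dx_j.
  coefficient of dx ∧ dy: ∂f_2/∂x - ∂f_1/∂y = ∂(-x*y - 2*z^2 + 2)/∂x - ∂(y*(3*x + 2*y))/∂y = -3*x - 5*y
  coefficient of dx ∧ dz: ∂f_3/∂x - ∂f_1/∂z = ∂(y*(x + y + z))/∂x - ∂(y*(3*x + 2*y))/∂z = y
  coefficient of dy ∧ dz: ∂f_3/∂y - ∂f_2/∂z = ∂(y*(x + y + z))/∂y - ∂(-x*y - 2*z^2 + 2)/∂z = x + 2*y + 5*z
Assembling: d(omega) = (-3*x - 5*y) dx ∧ dy + (y) dx ∧ dz + (x + 2*y + 5*z) dy ∧ dz.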